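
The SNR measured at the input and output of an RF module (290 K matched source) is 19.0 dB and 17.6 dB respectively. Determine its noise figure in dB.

NF (dB) = SNR_in(dB) − SNR_out(dB) when the source is at T₀
NF = 19.0 − 17.6 = 1.4 dB

1.4 dB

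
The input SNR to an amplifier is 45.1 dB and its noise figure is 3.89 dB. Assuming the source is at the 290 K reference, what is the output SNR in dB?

By definition F = SNR_in/SNR_out, so in dB: SNR_out = SNR_in − NF
SNR_out = 45.1 − 3.89 = 41.21 dB

41.21 dB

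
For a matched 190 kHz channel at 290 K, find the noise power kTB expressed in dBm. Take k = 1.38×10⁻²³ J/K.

−121.2 dBm

P_n = kTB = 1.38×10⁻²³ × 290 × 1.90×10⁵ = 7.60×10⁻¹⁶ W
In dBm: 10 log₁₀(7.60×10⁻¹⁶ / 10⁻³) = −121.2 dBm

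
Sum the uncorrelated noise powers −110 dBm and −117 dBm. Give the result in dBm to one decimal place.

Convert to linear, add, convert back:
P₁ = 1.00×10⁻¹⁴ W, P₂ = 2.00×10⁻¹⁵ W
P_tot = 1.20×10⁻¹⁴ W → 10 log₁₀(P_tot / 10⁻³) = −109.2 dBm

−109.2 dBm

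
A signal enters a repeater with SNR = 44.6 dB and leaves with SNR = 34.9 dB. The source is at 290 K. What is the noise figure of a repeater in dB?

9.7 dB

NF (dB) = SNR_in(dB) − SNR_out(dB) when the source is at T₀
NF = 44.6 − 34.9 = 9.7 dB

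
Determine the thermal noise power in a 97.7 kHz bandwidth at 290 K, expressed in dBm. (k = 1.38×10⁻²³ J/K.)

P_n = kTB = 1.38×10⁻²³ × 290 × 9.77×10⁴ = 3.91×10⁻¹⁶ W
In dBm: 10 log₁₀(3.91×10⁻¹⁶ / 10⁻³) = −124.1 dBm

−124.1 dBm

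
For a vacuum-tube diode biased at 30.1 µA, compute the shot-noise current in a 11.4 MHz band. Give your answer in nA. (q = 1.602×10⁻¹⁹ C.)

10.5 nA

I_n = √(2qI·B)
2qI·B = 2 × 1.602×10⁻¹⁹ × 3.01×10⁻⁵ × 1.14×10⁷ = 1.10×10⁻¹⁶ A²
I_n = √(1.10×10⁻¹⁶) = 1.05×10⁻⁸ A = 10.5 nA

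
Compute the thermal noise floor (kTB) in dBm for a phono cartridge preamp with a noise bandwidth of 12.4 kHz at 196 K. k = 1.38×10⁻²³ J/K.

P_n = kTB = 1.38×10⁻²³ × 196 × 1.24×10⁴ = 3.35×10⁻¹⁷ W
In dBm: 10 log₁₀(3.35×10⁻¹⁷ / 10⁻³) = −134.7 dBm

−134.7 dBm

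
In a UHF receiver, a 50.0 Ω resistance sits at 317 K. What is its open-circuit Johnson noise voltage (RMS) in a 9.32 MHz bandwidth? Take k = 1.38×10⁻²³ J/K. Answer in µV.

2.86 µV

V_n = √(4kTRB)
4kTRB = 4 × 1.38×10⁻²³ × 317 × 5.00×10¹ × 9.32×10⁶ = 8.15×10⁻¹² V²
V_n = √(8.15×10⁻¹²) = 2.86×10⁻⁶ V = 2.86 µV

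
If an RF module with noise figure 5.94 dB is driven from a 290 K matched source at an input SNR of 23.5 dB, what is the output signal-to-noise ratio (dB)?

By definition F = SNR_in/SNR_out, so in dB: SNR_out = SNR_in − NF
SNR_out = 23.5 − 5.94 = 17.56 dB

17.56 dB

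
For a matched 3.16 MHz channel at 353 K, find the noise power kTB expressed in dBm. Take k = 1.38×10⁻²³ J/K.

−108.1 dBm

P_n = kTB = 1.38×10⁻²³ × 353 × 3.16×10⁶ = 1.54×10⁻¹⁴ W
In dBm: 10 log₁₀(1.54×10⁻¹⁴ / 10⁻³) = −108.1 dBm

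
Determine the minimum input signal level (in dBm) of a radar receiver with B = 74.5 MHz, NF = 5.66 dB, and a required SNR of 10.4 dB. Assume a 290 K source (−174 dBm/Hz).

Sensitivity = −174 + 10 log₁₀(B) + NF + SNR_min
= −174 + 78.72 + 5.66 + 10.4
= −79.22 dBm → −79.2 dBm

−79.2 dBm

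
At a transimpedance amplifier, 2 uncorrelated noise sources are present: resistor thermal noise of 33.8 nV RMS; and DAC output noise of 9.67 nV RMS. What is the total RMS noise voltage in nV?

Uncorrelated sources add in power (mean-square): V_tot = √(ΣV_i²)
V_tot = √[(3.38×10⁻⁸)² + (9.67×10⁻⁹)²] = 3.52×10⁻⁸ V = 35.2 nV

35.2 nV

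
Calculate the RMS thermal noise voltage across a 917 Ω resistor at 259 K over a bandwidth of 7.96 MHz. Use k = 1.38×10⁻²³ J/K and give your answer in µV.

10.2 µV

V_n = √(4kTRB)
4kTRB = 4 × 1.38×10⁻²³ × 259 × 9.17×10² × 7.96×10⁶ = 1.04×10⁻¹⁰ V²
V_n = √(1.04×10⁻¹⁰) = 1.02×10⁻⁵ V = 10.2 µV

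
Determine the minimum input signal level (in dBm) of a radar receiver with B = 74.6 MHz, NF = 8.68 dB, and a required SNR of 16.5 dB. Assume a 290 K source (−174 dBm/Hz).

Sensitivity = −174 + 10 log₁₀(B) + NF + SNR_min
= −174 + 78.73 + 8.68 + 16.5
= −70.09 dBm → −70.1 dBm

−70.1 dBm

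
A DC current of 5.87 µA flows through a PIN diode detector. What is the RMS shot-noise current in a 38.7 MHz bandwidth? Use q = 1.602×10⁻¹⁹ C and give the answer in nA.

8.53 nA

I_n = √(2qI·B)
2qI·B = 2 × 1.602×10⁻¹⁹ × 5.87×10⁻⁶ × 3.87×10⁷ = 7.28×10⁻¹⁷ A²
I_n = √(7.28×10⁻¹⁷) = 8.53×10⁻⁹ A = 8.53 nA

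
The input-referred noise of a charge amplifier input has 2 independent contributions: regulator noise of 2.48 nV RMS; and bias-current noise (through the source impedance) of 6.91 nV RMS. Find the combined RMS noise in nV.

Uncorrelated sources add in power (mean-square): V_tot = √(ΣV_i²)
V_tot = √[(2.48×10⁻⁹)² + (6.91×10⁻⁹)²] = 7.34×10⁻⁹ V = 7.34 nV

7.34 nV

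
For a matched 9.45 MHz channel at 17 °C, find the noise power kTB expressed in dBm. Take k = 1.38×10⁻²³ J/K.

T = 17 °C + 273.15 = 290.15 K
P_n = kTB = 1.38×10⁻²³ × 290.15 × 9.45×10⁶ = 3.78×10⁻¹⁴ W
In dBm: 10 log₁₀(3.78×10⁻¹⁴ / 10⁻³) = −104.2 dBm

−104.2 dBm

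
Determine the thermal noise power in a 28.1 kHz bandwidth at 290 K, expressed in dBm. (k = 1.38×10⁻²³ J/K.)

P_n = kTB = 1.38×10⁻²³ × 290 × 2.81×10⁴ = 1.12×10⁻¹⁶ W
In dBm: 10 log₁₀(1.12×10⁻¹⁶ / 10⁻³) = −129.5 dBm

−129.5 dBm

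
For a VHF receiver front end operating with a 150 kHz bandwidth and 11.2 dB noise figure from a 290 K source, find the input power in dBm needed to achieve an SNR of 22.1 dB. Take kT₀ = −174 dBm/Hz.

Sensitivity = −174 + 10 log₁₀(B) + NF + SNR_min
= −174 + 51.76 + 11.2 + 22.1
= −88.94 dBm → −88.9 dBm

−88.9 dBm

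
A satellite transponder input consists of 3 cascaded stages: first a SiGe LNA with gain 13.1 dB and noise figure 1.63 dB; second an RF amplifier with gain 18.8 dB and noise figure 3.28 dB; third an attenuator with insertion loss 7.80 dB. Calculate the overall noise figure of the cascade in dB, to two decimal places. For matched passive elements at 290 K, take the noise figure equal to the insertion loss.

Convert to linear (a loss of L dB is a gain of −L dB): F_i = 10^(NF_i/10), G_i = 10^(G_i,dB/10)
  Stage 1: F_1 = 10^(1.63/10) = 1.455, G_1 = 10^(13.1/10) = 20.42
  Stage 2: F_2 = 10^(3.28/10) = 2.128, G_2 = 10^(18.8/10) = 75.86
  Stage 3: F_3 = 10^(7.80/10) = 6.026, G_3 = 10^(−7.80/10) = 0.1660
Friis cascade:
  F = 1.455 + (2.128 − 1)/20.42 + (6.026 − 1)/1549 = 1.514
NF = 10 log₁₀(1.514) = 1.80 dB

1.80 dB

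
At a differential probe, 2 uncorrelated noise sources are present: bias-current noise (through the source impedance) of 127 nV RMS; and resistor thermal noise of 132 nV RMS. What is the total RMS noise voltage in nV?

183 nV

Uncorrelated sources add in power (mean-square): V_tot = √(ΣV_i²)
V_tot = √[(1.27×10⁻⁷)² + (1.32×10⁻⁷)²] = 1.83×10⁻⁷ V = 183 nV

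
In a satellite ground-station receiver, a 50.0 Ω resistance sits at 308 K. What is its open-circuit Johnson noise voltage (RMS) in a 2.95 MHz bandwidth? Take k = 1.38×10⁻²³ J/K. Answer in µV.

1.58 µV

V_n = √(4kTRB)
4kTRB = 4 × 1.38×10⁻²³ × 308 × 5.00×10¹ × 2.95×10⁶ = 2.51×10⁻¹² V²
V_n = √(2.51×10⁻¹²) = 1.58×10⁻⁶ V = 1.58 µV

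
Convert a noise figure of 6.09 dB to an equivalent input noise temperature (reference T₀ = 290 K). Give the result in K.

F = 10^(6.09/10) = 4.06443
T_e = (F − 1)·T₀ = (4.06443 − 1) × 290 = 889 K

889 K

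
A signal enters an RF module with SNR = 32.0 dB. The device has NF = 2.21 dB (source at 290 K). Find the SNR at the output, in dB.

By definition F = SNR_in/SNR_out, so in dB: SNR_out = SNR_in − NF
SNR_out = 32.0 − 2.21 = 29.79 dB

29.79 dB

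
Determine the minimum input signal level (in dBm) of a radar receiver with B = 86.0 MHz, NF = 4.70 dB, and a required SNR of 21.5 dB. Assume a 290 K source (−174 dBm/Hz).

−68.5 dBm

Sensitivity = −174 + 10 log₁₀(B) + NF + SNR_min
= −174 + 79.34 + 4.70 + 21.5
= −68.46 dBm → −68.5 dBm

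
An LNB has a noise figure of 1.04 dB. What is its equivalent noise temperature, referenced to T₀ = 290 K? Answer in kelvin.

78.5 K

F = 10^(1.04/10) = 1.27057
T_e = (F − 1)·T₀ = (1.27057 − 1) × 290 = 78.5 K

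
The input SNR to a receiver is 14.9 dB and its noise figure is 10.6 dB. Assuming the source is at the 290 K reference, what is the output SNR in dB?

By definition F = SNR_in/SNR_out, so in dB: SNR_out = SNR_in − NF
SNR_out = 14.9 − 10.6 = 4.3 dB

4.3 dB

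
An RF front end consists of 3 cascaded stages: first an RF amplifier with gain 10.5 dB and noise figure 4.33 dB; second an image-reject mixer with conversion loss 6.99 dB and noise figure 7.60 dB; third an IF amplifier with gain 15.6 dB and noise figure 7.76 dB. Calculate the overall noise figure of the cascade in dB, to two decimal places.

Convert to linear (a loss of L dB is a gain of −L dB): F_i = 10^(NF_i/10), G_i = 10^(G_i,dB/10)
  Stage 1: F_1 = 10^(4.33/10) = 2.710, G_1 = 10^(10.5/10) = 11.22
  Stage 2: F_2 = 10^(7.60/10) = 5.754, G_2 = 10^(−6.99/10) = 0.2000
  Stage 3: F_3 = 10^(7.76/10) = 5.970, G_3 = 10^(15.6/10) = 36.31
Friis cascade:
  F = 2.710 + (5.754 − 1)/11.22 + (5.970 − 1)/2.244 = 5.349
NF = 10 log₁₀(5.349) = 7.28 dB

7.28 dB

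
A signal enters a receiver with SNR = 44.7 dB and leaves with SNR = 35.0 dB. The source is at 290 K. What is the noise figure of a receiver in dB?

NF (dB) = SNR_in(dB) − SNR_out(dB) when the source is at T₀
NF = 44.7 − 35.0 = 9.7 dB

9.7 dB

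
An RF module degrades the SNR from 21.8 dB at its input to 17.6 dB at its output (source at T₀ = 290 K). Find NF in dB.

4.2 dB

NF (dB) = SNR_in(dB) − SNR_out(dB) when the source is at T₀
NF = 21.8 − 17.6 = 4.2 dB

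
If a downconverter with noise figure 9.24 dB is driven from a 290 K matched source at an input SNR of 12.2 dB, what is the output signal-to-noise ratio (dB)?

2.96 dB

By definition F = SNR_in/SNR_out, so in dB: SNR_out = SNR_in − NF
SNR_out = 12.2 − 9.24 = 2.96 dB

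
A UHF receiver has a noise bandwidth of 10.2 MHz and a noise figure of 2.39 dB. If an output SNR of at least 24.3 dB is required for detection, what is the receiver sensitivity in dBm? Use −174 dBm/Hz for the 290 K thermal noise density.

−77.2 dBm

Sensitivity = −174 + 10 log₁₀(B) + NF + SNR_min
= −174 + 70.09 + 2.39 + 24.3
= −77.22 dBm → −77.2 dBm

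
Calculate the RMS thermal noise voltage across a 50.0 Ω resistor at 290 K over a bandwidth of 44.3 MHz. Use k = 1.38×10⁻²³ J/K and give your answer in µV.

5.95 µV

V_n = √(4kTRB)
4kTRB = 4 × 1.38×10⁻²³ × 290 × 5.00×10¹ × 4.43×10⁷ = 3.55×10⁻¹¹ V²
V_n = √(3.55×10⁻¹¹) = 5.95×10⁻⁶ V = 5.95 µV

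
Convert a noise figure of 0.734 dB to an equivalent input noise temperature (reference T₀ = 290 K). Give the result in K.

53.4 K

F = 10^(0.734/10) = 1.18413
T_e = (F − 1)·T₀ = (1.18413 − 1) × 290 = 53.4 K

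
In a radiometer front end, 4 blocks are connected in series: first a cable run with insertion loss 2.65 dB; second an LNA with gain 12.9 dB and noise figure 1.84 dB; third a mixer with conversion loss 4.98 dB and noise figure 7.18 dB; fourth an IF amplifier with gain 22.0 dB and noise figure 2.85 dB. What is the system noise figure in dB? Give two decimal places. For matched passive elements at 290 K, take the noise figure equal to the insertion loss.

Convert to linear (a loss of L dB is a gain of −L dB): F_i = 10^(NF_i/10), G_i = 10^(G_i,dB/10)
  Stage 1: F_1 = 10^(2.65/10) = 1.841, G_1 = 10^(−2.65/10) = 0.5433
  Stage 2: F_2 = 10^(1.84/10) = 1.528, G_2 = 10^(12.9/10) = 19.50
  Stage 3: F_3 = 10^(7.18/10) = 5.224, G_3 = 10^(−4.98/10) = 0.3177
  Stage 4: F_4 = 10^(2.85/10) = 1.928, G_4 = 10^(22.0/10) = 158.5
Friis cascade:
  F = 1.841 + (1.528 − 1)/0.5433 + (5.224 − 1)/10.59 + (1.928 − 1)/3.365 = 3.486
NF = 10 log₁₀(3.486) = 5.42 dB

5.42 dB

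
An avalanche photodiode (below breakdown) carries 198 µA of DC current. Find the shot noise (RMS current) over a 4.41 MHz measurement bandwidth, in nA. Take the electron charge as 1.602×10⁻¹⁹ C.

16.7 nA

I_n = √(2qI·B)
2qI·B = 2 × 1.602×10⁻¹⁹ × 1.98×10⁻⁴ × 4.41×10⁶ = 2.80×10⁻¹⁶ A²
I_n = √(2.80×10⁻¹⁶) = 1.67×10⁻⁸ A = 16.7 nA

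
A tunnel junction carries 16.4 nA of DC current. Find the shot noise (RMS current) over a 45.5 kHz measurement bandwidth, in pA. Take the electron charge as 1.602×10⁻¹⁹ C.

I_n = √(2qI·B)
2qI·B = 2 × 1.602×10⁻¹⁹ × 1.64×10⁻⁸ × 4.55×10⁴ = 2.39×10⁻²² A²
I_n = √(2.39×10⁻²²) = 1.55×10⁻¹¹ A = 15.5 pA

15.5 pA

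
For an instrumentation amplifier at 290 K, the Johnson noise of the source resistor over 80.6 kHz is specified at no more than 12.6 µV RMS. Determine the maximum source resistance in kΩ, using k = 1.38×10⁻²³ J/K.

123 kΩ

Johnson–Nyquist: V_n = √(4kTRB) ⇒ R = V_n² / (4kTB)
4kTB = 4 × 1.38×10⁻²³ × 290 × 8.06×10⁴ = 1.29×10⁻¹⁵
R = (1.26×10⁻⁵)² / 1.29×10⁻¹⁵ = 1.23×10⁵ Ω = 123 kΩ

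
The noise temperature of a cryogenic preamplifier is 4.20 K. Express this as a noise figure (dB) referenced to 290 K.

0.062 dB

F = 1 + T_e/T₀ = 1 + 4.20/290 = 1.01448
NF = 10 log₁₀(1.01448) = 0.062 dB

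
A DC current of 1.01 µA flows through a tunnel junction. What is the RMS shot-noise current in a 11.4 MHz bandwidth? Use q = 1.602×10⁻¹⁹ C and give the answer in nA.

1.92 nA

I_n = √(2qI·B)
2qI·B = 2 × 1.602×10⁻¹⁹ × 1.01×10⁻⁶ × 1.14×10⁷ = 3.69×10⁻¹⁸ A²
I_n = √(3.69×10⁻¹⁸) = 1.92×10⁻⁹ A = 1.92 nA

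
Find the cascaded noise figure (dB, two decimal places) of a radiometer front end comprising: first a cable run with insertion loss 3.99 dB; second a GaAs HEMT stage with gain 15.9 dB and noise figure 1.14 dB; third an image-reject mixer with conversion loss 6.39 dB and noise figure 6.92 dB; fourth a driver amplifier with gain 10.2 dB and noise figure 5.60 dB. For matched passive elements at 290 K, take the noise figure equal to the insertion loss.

Convert to linear (a loss of L dB is a gain of −L dB): F_i = 10^(NF_i/10), G_i = 10^(G_i,dB/10)
  Stage 1: F_1 = 10^(3.99/10) = 2.506, G_1 = 10^(−3.99/10) = 0.3990
  Stage 2: F_2 = 10^(1.14/10) = 1.300, G_2 = 10^(15.9/10) = 38.90
  Stage 3: F_3 = 10^(6.92/10) = 4.920, G_3 = 10^(−6.39/10) = 0.2296
  Stage 4: F_4 = 10^(5.60/10) = 3.631, G_4 = 10^(10.2/10) = 10.47
Friis cascade:
  F = 2.506 + (1.300 − 1)/0.3990 + (4.920 − 1)/15.52 + (3.631 − 1)/3.565 = 4.249
NF = 10 log₁₀(4.249) = 6.28 dB

6.28 dB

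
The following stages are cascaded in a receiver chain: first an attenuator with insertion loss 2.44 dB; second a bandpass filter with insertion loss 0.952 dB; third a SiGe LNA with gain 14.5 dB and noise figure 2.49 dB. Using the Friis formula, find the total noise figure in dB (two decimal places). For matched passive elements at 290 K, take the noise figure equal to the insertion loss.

Convert to linear (a loss of L dB is a gain of −L dB): F_i = 10^(NF_i/10), G_i = 10^(G_i,dB/10)
  Stage 1: F_1 = 10^(2.44/10) = 1.754, G_1 = 10^(−2.44/10) = 0.5702
  Stage 2: F_2 = 10^(0.952/10) = 1.245, G_2 = 10^(−0.952/10) = 0.8032
  Stage 3: F_3 = 10^(2.49/10) = 1.774, G_3 = 10^(14.5/10) = 28.18
Friis cascade:
  F = 1.754 + (1.245 − 1)/0.5702 + (1.774 − 1)/0.4579 = 3.874
NF = 10 log₁₀(3.874) = 5.88 dB

5.88 dB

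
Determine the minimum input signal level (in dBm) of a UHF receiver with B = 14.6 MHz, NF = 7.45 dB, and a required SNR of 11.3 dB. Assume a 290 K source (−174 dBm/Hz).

−83.6 dBm

Sensitivity = −174 + 10 log₁₀(B) + NF + SNR_min
= −174 + 71.64 + 7.45 + 11.3
= −83.61 dBm → −83.6 dBm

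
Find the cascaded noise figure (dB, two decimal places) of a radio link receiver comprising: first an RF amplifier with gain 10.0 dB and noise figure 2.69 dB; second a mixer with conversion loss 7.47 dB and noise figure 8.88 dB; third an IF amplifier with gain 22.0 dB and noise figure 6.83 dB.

6.69 dB

Convert to linear (a loss of L dB is a gain of −L dB): F_i = 10^(NF_i/10), G_i = 10^(G_i,dB/10)
  Stage 1: F_1 = 10^(2.69/10) = 1.858, G_1 = 10^(10.0/10) = 10.00
  Stage 2: F_2 = 10^(8.88/10) = 7.727, G_2 = 10^(−7.47/10) = 0.1791
  Stage 3: F_3 = 10^(6.83/10) = 4.819, G_3 = 10^(22.0/10) = 158.5
Friis cascade:
  F = 1.858 + (7.727 − 1)/10.00 + (4.819 − 1)/1.791 = 4.664
NF = 10 log₁₀(4.664) = 6.69 dB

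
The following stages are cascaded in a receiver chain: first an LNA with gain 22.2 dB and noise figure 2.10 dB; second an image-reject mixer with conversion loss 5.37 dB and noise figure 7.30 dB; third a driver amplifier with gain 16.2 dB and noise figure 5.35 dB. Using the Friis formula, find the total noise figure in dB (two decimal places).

Convert to linear (a loss of L dB is a gain of −L dB): F_i = 10^(NF_i/10), G_i = 10^(G_i,dB/10)
  Stage 1: F_1 = 10^(2.10/10) = 1.622, G_1 = 10^(22.2/10) = 166.0
  Stage 2: F_2 = 10^(7.30/10) = 5.370, G_2 = 10^(−5.37/10) = 0.2904
  Stage 3: F_3 = 10^(5.35/10) = 3.428, G_3 = 10^(16.2/10) = 41.69
Friis cascade:
  F = 1.622 + (5.370 − 1)/166.0 + (3.428 − 1)/48.19 = 1.699
NF = 10 log₁₀(1.699) = 2.30 dB

2.30 dB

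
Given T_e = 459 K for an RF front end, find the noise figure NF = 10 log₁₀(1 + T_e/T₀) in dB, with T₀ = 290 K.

4.12 dB

F = 1 + T_e/T₀ = 1 + 459/290 = 2.58276
NF = 10 log₁₀(2.58276) = 4.12 dB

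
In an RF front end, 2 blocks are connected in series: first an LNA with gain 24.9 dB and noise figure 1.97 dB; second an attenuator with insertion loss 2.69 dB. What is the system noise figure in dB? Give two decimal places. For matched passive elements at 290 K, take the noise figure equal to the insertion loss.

Convert to linear (a loss of L dB is a gain of −L dB): F_i = 10^(NF_i/10), G_i = 10^(G_i,dB/10)
  Stage 1: F_1 = 10^(1.97/10) = 1.574, G_1 = 10^(24.9/10) = 309.0
  Stage 2: F_2 = 10^(2.69/10) = 1.858, G_2 = 10^(−2.69/10) = 0.5383
Friis cascade:
  F = 1.574 + (1.858 − 1)/309.0 = 1.577
NF = 10 log₁₀(1.577) = 1.98 dB

1.98 dB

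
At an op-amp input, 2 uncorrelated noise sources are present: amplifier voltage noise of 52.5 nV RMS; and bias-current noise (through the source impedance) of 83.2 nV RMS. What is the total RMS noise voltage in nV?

Uncorrelated sources add in power (mean-square): V_tot = √(ΣV_i²)
V_tot = √[(5.25×10⁻⁸)² + (8.32×10⁻⁸)²] = 9.84×10⁻⁸ V = 98.4 nV

98.4 nV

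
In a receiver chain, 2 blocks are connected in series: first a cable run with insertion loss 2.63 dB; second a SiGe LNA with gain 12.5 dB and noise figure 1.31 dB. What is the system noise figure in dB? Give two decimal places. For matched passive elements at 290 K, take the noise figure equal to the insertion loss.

3.94 dB

Convert to linear (a loss of L dB is a gain of −L dB): F_i = 10^(NF_i/10), G_i = 10^(G_i,dB/10)
  Stage 1: F_1 = 10^(2.63/10) = 1.832, G_1 = 10^(−2.63/10) = 0.5458
  Stage 2: F_2 = 10^(1.31/10) = 1.352, G_2 = 10^(12.5/10) = 17.78
Friis cascade:
  F = 1.832 + (1.352 − 1)/0.5458 = 2.477
NF = 10 log₁₀(2.477) = 3.94 dB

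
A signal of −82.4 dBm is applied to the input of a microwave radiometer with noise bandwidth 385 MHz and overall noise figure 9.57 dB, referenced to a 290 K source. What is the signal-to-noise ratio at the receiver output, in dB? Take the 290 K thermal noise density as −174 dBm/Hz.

−3.8 dB

Noise floor: N = −174 + 10 log₁₀(B) + NF
10 log₁₀(3.85×10⁸) = 85.85 dB
N = −174 + 85.85 + 9.57 = −78.58 dBm
SNR = P_sig − N = −82.4 − (−78.58) = −3.82 dB → −3.8 dB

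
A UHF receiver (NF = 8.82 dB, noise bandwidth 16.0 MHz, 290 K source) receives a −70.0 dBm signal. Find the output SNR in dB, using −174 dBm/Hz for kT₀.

Noise floor: N = −174 + 10 log₁₀(B) + NF
10 log₁₀(1.60×10⁷) = 72.04 dB
N = −174 + 72.04 + 8.82 = −93.14 dBm
SNR = P_sig − N = −70.0 − (−93.14) = 23.14 dB → 23.1 dB

23.1 dB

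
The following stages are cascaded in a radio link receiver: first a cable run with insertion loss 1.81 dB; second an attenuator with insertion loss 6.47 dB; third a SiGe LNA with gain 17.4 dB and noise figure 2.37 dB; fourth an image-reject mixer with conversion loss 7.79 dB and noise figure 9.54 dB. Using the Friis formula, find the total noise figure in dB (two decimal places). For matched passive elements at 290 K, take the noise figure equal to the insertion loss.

Convert to linear (a loss of L dB is a gain of −L dB): F_i = 10^(NF_i/10), G_i = 10^(G_i,dB/10)
  Stage 1: F_1 = 10^(1.81/10) = 1.517, G_1 = 10^(−1.81/10) = 0.6592
  Stage 2: F_2 = 10^(6.47/10) = 4.436, G_2 = 10^(−6.47/10) = 0.2254
  Stage 3: F_3 = 10^(2.37/10) = 1.726, G_3 = 10^(17.4/10) = 54.95
  Stage 4: F_4 = 10^(9.54/10) = 8.995, G_4 = 10^(−7.79/10) = 0.1663
Friis cascade:
  F = 1.517 + (4.436 − 1)/0.6592 + (1.726 − 1)/0.1486 + (8.995 − 1)/8.166 = 12.59
NF = 10 log₁₀(12.59) = 11.00 dB

11.00 dB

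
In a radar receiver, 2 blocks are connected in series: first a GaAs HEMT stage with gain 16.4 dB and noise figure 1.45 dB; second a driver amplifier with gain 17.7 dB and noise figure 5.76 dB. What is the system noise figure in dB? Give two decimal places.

Convert to linear (a loss of L dB is a gain of −L dB): F_i = 10^(NF_i/10), G_i = 10^(G_i,dB/10)
  Stage 1: F_1 = 10^(1.45/10) = 1.396, G_1 = 10^(16.4/10) = 43.65
  Stage 2: F_2 = 10^(5.76/10) = 3.767, G_2 = 10^(17.7/10) = 58.88
Friis cascade:
  F = 1.396 + (3.767 − 1)/43.65 = 1.460
NF = 10 log₁₀(1.460) = 1.64 dB

1.64 dB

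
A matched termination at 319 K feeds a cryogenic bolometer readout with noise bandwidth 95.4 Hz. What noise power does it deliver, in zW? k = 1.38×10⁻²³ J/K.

P_n = kTB = 1.38×10⁻²³ × 319 × 9.54×10¹ = 4.20×10⁻¹⁹ W = 420 zW

420 zW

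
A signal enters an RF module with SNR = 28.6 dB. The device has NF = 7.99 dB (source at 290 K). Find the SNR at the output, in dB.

By definition F = SNR_in/SNR_out, so in dB: SNR_out = SNR_in − NF
SNR_out = 28.6 − 7.99 = 20.61 dB

20.61 dB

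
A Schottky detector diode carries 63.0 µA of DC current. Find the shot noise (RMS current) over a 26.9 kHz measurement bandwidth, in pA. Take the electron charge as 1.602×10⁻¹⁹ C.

737 pA

I_n = √(2qI·B)
2qI·B = 2 × 1.602×10⁻¹⁹ × 6.30×10⁻⁵ × 2.69×10⁴ = 5.43×10⁻¹⁹ A²
I_n = √(5.43×10⁻¹⁹) = 7.37×10⁻¹⁰ A = 737 pA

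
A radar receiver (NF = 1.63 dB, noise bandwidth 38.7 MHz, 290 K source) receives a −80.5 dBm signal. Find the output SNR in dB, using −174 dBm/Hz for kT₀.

Noise floor: N = −174 + 10 log₁₀(B) + NF
10 log₁₀(3.87×10⁷) = 75.88 dB
N = −174 + 75.88 + 1.63 = −96.49 dBm
SNR = P_sig − N = −80.5 − (−96.49) = 15.99 dB → 16.0 dB

16.0 dB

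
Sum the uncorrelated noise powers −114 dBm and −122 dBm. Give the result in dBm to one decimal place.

−113.4 dBm

Convert to linear, add, convert back:
P₁ = 3.98×10⁻¹⁵ W, P₂ = 6.31×10⁻¹⁶ W
P_tot = 4.61×10⁻¹⁵ W → 10 log₁₀(P_tot / 10⁻³) = −113.4 dBm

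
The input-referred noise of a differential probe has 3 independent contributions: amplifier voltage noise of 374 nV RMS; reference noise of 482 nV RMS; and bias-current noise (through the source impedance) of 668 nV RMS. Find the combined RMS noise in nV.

Uncorrelated sources add in power (mean-square): V_tot = √(ΣV_i²)
V_tot = √[(3.74×10⁻⁷)² + (4.82×10⁻⁷)² + (6.68×10⁻⁷)²] = 9.05×10⁻⁷ V = 905 nV

905 nV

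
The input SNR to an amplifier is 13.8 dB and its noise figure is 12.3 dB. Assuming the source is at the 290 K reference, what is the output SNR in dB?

1.5 dB

By definition F = SNR_in/SNR_out, so in dB: SNR_out = SNR_in − NF
SNR_out = 13.8 − 12.3 = 1.5 dB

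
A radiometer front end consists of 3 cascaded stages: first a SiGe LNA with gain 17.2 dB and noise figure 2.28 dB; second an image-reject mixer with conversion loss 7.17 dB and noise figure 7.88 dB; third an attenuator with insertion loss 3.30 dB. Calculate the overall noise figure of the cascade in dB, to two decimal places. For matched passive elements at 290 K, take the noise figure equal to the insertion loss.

Convert to linear (a loss of L dB is a gain of −L dB): F_i = 10^(NF_i/10), G_i = 10^(G_i,dB/10)
  Stage 1: F_1 = 10^(2.28/10) = 1.690, G_1 = 10^(17.2/10) = 52.48
  Stage 2: F_2 = 10^(7.88/10) = 6.138, G_2 = 10^(−7.17/10) = 0.1919
  Stage 3: F_3 = 10^(3.30/10) = 2.138, G_3 = 10^(−3.30/10) = 0.4677
Friis cascade:
  F = 1.690 + (6.138 − 1)/52.48 + (2.138 − 1)/10.07 = 1.901
NF = 10 log₁₀(1.901) = 2.79 dB

2.79 dB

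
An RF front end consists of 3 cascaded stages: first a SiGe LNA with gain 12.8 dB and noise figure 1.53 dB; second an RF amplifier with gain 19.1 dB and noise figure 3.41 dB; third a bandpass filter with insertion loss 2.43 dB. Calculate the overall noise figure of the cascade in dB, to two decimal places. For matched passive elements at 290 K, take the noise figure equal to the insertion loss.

Convert to linear (a loss of L dB is a gain of −L dB): F_i = 10^(NF_i/10), G_i = 10^(G_i,dB/10)
  Stage 1: F_1 = 10^(1.53/10) = 1.422, G_1 = 10^(12.8/10) = 19.05
  Stage 2: F_2 = 10^(3.41/10) = 2.193, G_2 = 10^(19.1/10) = 81.28
  Stage 3: F_3 = 10^(2.43/10) = 1.750, G_3 = 10^(−2.43/10) = 0.5715
Friis cascade:
  F = 1.422 + (2.193 − 1)/19.05 + (1.750 − 1)/1549 = 1.485
NF = 10 log₁₀(1.485) = 1.72 dB

1.72 dB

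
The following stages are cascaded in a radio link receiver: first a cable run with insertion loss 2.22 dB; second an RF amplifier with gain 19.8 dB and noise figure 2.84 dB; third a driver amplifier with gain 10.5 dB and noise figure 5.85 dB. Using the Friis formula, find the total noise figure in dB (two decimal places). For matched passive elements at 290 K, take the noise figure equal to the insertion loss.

Convert to linear (a loss of L dB is a gain of −L dB): F_i = 10^(NF_i/10), G_i = 10^(G_i,dB/10)
  Stage 1: F_1 = 10^(2.22/10) = 1.667, G_1 = 10^(−2.22/10) = 0.5998
  Stage 2: F_2 = 10^(2.84/10) = 1.923, G_2 = 10^(19.8/10) = 95.50
  Stage 3: F_3 = 10^(5.85/10) = 3.846, G_3 = 10^(10.5/10) = 11.22
Friis cascade:
  F = 1.667 + (1.923 − 1)/0.5998 + (3.846 − 1)/57.28 = 3.256
NF = 10 log₁₀(3.256) = 5.13 dB

5.13 dB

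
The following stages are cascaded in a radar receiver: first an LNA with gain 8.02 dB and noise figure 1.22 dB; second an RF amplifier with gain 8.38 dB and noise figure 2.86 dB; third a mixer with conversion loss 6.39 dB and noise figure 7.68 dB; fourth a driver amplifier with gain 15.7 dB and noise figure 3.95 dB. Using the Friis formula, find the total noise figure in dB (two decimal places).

Convert to linear (a loss of L dB is a gain of −L dB): F_i = 10^(NF_i/10), G_i = 10^(G_i,dB/10)
  Stage 1: F_1 = 10^(1.22/10) = 1.324, G_1 = 10^(8.02/10) = 6.339
  Stage 2: F_2 = 10^(2.86/10) = 1.932, G_2 = 10^(8.38/10) = 6.887
  Stage 3: F_3 = 10^(7.68/10) = 5.861, G_3 = 10^(−6.39/10) = 0.2296
  Stage 4: F_4 = 10^(3.95/10) = 2.483, G_4 = 10^(15.7/10) = 37.15
Friis cascade:
  F = 1.324 + (1.932 − 1)/6.339 + (5.861 − 1)/43.65 + (2.483 − 1)/10.02 = 1.731
NF = 10 log₁₀(1.731) = 2.38 dB

2.38 dB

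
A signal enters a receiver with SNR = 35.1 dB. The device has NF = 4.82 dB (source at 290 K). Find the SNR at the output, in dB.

30.28 dB

By definition F = SNR_in/SNR_out, so in dB: SNR_out = SNR_in − NF
SNR_out = 35.1 − 4.82 = 30.28 dB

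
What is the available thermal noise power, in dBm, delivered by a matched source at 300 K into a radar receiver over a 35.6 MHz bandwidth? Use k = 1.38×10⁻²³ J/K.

P_n = kTB = 1.38×10⁻²³ × 300 × 3.56×10⁷ = 1.47×10⁻¹³ W
In dBm: 10 log₁₀(1.47×10⁻¹³ / 10⁻³) = −98.3 dBm

−98.3 dBm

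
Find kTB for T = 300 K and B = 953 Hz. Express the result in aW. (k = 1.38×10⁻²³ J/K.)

P_n = kTB = 1.38×10⁻²³ × 300 × 9.53×10² = 3.95×10⁻¹⁸ W = 3.95 aW

3.95 aW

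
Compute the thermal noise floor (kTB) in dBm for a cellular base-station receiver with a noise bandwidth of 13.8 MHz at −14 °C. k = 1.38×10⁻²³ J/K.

−103.1 dBm

T = −14 °C + 273.15 = 259.15 K
P_n = kTB = 1.38×10⁻²³ × 259.15 × 1.38×10⁷ = 4.94×10⁻¹⁴ W
In dBm: 10 log₁₀(4.94×10⁻¹⁴ / 10⁻³) = −103.1 dBm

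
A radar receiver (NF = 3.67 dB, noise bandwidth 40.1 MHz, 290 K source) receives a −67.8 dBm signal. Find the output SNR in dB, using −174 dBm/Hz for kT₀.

26.5 dB

Noise floor: N = −174 + 10 log₁₀(B) + NF
10 log₁₀(4.01×10⁷) = 76.03 dB
N = −174 + 76.03 + 3.67 = −94.30 dBm
SNR = P_sig − N = −67.8 − (−94.30) = 26.50 dB → 26.5 dB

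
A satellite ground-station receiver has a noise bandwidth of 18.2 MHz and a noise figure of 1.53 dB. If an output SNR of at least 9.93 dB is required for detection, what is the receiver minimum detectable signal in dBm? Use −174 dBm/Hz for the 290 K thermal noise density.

−89.9 dBm

Sensitivity = −174 + 10 log₁₀(B) + NF + SNR_min
= −174 + 72.6 + 1.53 + 9.93
= −89.94 dBm → −89.9 dBm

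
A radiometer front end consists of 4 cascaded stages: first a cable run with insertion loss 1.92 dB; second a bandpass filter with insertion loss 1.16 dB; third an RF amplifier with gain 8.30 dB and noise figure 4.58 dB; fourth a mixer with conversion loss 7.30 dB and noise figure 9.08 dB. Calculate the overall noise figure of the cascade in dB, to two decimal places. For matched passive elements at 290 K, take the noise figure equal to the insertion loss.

Convert to linear (a loss of L dB is a gain of −L dB): F_i = 10^(NF_i/10), G_i = 10^(G_i,dB/10)
  Stage 1: F_1 = 10^(1.92/10) = 1.556, G_1 = 10^(−1.92/10) = 0.6427
  Stage 2: F_2 = 10^(1.16/10) = 1.306, G_2 = 10^(−1.16/10) = 0.7656
  Stage 3: F_3 = 10^(4.58/10) = 2.871, G_3 = 10^(8.30/10) = 6.761
  Stage 4: F_4 = 10^(9.08/10) = 8.091, G_4 = 10^(−7.30/10) = 0.1862
Friis cascade:
  F = 1.556 + (1.306 − 1)/0.6427 + (2.871 − 1)/0.4920 + (8.091 − 1)/3.327 = 7.966
NF = 10 log₁₀(7.966) = 9.01 dB

9.01 dB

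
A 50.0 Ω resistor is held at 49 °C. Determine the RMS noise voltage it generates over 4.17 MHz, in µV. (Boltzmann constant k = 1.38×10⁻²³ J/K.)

1.93 µV

T = 49 °C + 273.15 = 322.15 K
V_n = √(4kTRB)
4kTRB = 4 × 1.38×10⁻²³ × 322.15 × 5.00×10¹ × 4.17×10⁶ = 3.71×10⁻¹² V²
V_n = √(3.71×10⁻¹²) = 1.93×10⁻⁶ V = 1.93 µV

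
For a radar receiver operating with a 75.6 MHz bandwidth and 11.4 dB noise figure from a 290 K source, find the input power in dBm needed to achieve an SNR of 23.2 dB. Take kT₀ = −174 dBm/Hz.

Sensitivity = −174 + 10 log₁₀(B) + NF + SNR_min
= −174 + 78.79 + 11.4 + 23.2
= −60.61 dBm → −60.6 dBm

−60.6 dBm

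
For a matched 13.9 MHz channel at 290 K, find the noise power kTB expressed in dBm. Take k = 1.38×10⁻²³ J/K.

−102.5 dBm

P_n = kTB = 1.38×10⁻²³ × 290 × 1.39×10⁷ = 5.56×10⁻¹⁴ W
In dBm: 10 log₁₀(5.56×10⁻¹⁴ / 10⁻³) = −102.5 dBm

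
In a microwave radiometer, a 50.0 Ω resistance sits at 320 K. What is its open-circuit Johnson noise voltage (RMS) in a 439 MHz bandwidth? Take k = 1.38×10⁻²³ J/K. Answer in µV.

19.7 µV

V_n = √(4kTRB)
4kTRB = 4 × 1.38×10⁻²³ × 320 × 5.00×10¹ × 4.39×10⁸ = 3.88×10⁻¹⁰ V²
V_n = √(3.88×10⁻¹⁰) = 1.97×10⁻⁵ V = 19.7 µV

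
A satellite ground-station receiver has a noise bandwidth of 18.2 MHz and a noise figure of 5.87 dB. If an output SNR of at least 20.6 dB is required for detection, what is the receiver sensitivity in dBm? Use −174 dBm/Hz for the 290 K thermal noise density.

Sensitivity = −174 + 10 log₁₀(B) + NF + SNR_min
= −174 + 72.6 + 5.87 + 20.6
= −74.93 dBm → −74.9 dBm

−74.9 dBm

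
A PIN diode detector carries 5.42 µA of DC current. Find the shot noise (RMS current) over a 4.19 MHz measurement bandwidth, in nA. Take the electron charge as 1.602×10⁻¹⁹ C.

2.70 nA

I_n = √(2qI·B)
2qI·B = 2 × 1.602×10⁻¹⁹ × 5.42×10⁻⁶ × 4.19×10⁶ = 7.28×10⁻¹⁸ A²
I_n = √(7.28×10⁻¹⁸) = 2.70×10⁻⁹ A = 2.70 nA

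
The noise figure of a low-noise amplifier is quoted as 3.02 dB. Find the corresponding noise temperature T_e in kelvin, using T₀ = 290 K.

F = 10^(3.02/10) = 2.00447
T_e = (F − 1)·T₀ = (2.00447 − 1) × 290 = 291 K

291 K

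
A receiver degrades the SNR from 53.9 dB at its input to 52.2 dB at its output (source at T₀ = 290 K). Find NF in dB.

NF (dB) = SNR_in(dB) − SNR_out(dB) when the source is at T₀
NF = 53.9 − 52.2 = 1.7 dB

1.7 dB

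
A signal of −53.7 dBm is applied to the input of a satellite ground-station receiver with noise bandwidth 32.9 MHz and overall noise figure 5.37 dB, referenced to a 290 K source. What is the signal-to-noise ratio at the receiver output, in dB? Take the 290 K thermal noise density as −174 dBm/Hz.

39.8 dB

Noise floor: N = −174 + 10 log₁₀(B) + NF
10 log₁₀(3.29×10⁷) = 75.17 dB
N = −174 + 75.17 + 5.37 = −93.46 dBm
SNR = P_sig − N = −53.7 − (−93.46) = 39.76 dB → 39.8 dB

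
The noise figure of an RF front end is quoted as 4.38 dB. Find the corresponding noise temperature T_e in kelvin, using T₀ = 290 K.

505 K

F = 10^(4.38/10) = 2.74157
T_e = (F − 1)·T₀ = (2.74157 − 1) × 290 = 505 K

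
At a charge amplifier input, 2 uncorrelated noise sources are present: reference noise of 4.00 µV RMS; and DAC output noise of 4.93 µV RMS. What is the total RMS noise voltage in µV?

Uncorrelated sources add in power (mean-square): V_tot = √(ΣV_i²)
V_tot = √[(4.00×10⁻⁶)² + (4.93×10⁻⁶)²] = 6.35×10⁻⁶ V = 6.35 µV

6.35 µV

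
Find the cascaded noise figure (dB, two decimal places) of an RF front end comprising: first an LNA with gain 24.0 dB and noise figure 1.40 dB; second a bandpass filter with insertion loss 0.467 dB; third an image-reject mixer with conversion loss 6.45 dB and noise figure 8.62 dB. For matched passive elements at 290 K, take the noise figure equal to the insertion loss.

Convert to linear (a loss of L dB is a gain of −L dB): F_i = 10^(NF_i/10), G_i = 10^(G_i,dB/10)
  Stage 1: F_1 = 10^(1.40/10) = 1.380, G_1 = 10^(24.0/10) = 251.2
  Stage 2: F_2 = 10^(0.467/10) = 1.114, G_2 = 10^(−0.467/10) = 0.8980
  Stage 3: F_3 = 10^(8.62/10) = 7.278, G_3 = 10^(−6.45/10) = 0.2265
Friis cascade:
  F = 1.380 + (1.114 − 1)/251.2 + (7.278 − 1)/225.6 = 1.409
NF = 10 log₁₀(1.409) = 1.49 dB

1.49 dB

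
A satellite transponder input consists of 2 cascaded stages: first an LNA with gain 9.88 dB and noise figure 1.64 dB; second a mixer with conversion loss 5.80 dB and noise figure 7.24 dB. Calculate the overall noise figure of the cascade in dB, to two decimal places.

2.79 dB

Convert to linear (a loss of L dB is a gain of −L dB): F_i = 10^(NF_i/10), G_i = 10^(G_i,dB/10)
  Stage 1: F_1 = 10^(1.64/10) = 1.459, G_1 = 10^(9.88/10) = 9.727
  Stage 2: F_2 = 10^(7.24/10) = 5.297, G_2 = 10^(−5.80/10) = 0.2630
Friis cascade:
  F = 1.459 + (5.297 − 1)/9.727 = 1.901
NF = 10 log₁₀(1.901) = 2.79 dB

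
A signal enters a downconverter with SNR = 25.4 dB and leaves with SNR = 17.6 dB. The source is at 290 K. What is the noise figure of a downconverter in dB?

7.8 dB

NF (dB) = SNR_in(dB) − SNR_out(dB) when the source is at T₀
NF = 25.4 − 17.6 = 7.8 dB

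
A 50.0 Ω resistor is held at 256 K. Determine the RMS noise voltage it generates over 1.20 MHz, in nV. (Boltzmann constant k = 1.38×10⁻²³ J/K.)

V_n = √(4kTRB)
4kTRB = 4 × 1.38×10⁻²³ × 256 × 5.00×10¹ × 1.20×10⁶ = 8.48×10⁻¹³ V²
V_n = √(8.48×10⁻¹³) = 9.21×10⁻⁷ V = 921 nV

921 nV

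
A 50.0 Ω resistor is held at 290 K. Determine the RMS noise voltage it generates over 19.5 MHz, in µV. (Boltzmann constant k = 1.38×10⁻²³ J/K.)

V_n = √(4kTRB)
4kTRB = 4 × 1.38×10⁻²³ × 290 × 5.00×10¹ × 1.95×10⁷ = 1.56×10⁻¹¹ V²
V_n = √(1.56×10⁻¹¹) = 3.95×10⁻⁶ V = 3.95 µV

3.95 µV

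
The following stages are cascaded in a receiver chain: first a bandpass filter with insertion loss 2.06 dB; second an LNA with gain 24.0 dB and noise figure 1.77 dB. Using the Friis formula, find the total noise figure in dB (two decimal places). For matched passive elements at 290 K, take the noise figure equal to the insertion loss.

Convert to linear (a loss of L dB is a gain of −L dB): F_i = 10^(NF_i/10), G_i = 10^(G_i,dB/10)
  Stage 1: F_1 = 10^(2.06/10) = 1.607, G_1 = 10^(−2.06/10) = 0.6223
  Stage 2: F_2 = 10^(1.77/10) = 1.503, G_2 = 10^(24.0/10) = 251.2
Friis cascade:
  F = 1.607 + (1.503 − 1)/0.6223 = 2.415
NF = 10 log₁₀(2.415) = 3.83 dB

3.83 dB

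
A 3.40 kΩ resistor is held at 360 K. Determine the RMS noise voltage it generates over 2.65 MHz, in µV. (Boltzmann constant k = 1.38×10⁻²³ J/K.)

V_n = √(4kTRB)
4kTRB = 4 × 1.38×10⁻²³ × 360 × 3.40×10³ × 2.65×10⁶ = 1.79×10⁻¹⁰ V²
V_n = √(1.79×10⁻¹⁰) = 1.34×10⁻⁵ V = 13.4 µV

13.4 µV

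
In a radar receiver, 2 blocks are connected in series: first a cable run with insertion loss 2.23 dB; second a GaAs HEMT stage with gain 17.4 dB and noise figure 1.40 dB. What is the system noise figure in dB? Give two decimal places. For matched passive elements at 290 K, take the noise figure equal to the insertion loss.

3.63 dB

Convert to linear (a loss of L dB is a gain of −L dB): F_i = 10^(NF_i/10), G_i = 10^(G_i,dB/10)
  Stage 1: F_1 = 10^(2.23/10) = 1.671, G_1 = 10^(−2.23/10) = 0.5984
  Stage 2: F_2 = 10^(1.40/10) = 1.380, G_2 = 10^(17.4/10) = 54.95
Friis cascade:
  F = 1.671 + (1.380 − 1)/0.5984 = 2.307
NF = 10 log₁₀(2.307) = 3.63 dB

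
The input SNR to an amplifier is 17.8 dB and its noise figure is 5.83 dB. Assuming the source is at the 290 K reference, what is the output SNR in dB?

By definition F = SNR_in/SNR_out, so in dB: SNR_out = SNR_in − NF
SNR_out = 17.8 − 5.83 = 11.97 dB

11.97 dB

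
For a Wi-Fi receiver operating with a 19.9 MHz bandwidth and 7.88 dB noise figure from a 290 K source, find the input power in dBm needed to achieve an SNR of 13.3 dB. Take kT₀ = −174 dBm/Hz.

−79.8 dBm

Sensitivity = −174 + 10 log₁₀(B) + NF + SNR_min
= −174 + 72.99 + 7.88 + 13.3
= −79.83 dBm → −79.8 dBm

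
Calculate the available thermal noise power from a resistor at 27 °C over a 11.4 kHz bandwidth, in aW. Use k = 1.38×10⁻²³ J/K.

T = 27 °C + 273.15 = 300.15 K
P_n = kTB = 1.38×10⁻²³ × 300.15 × 1.14×10⁴ = 4.72×10⁻¹⁷ W = 47.2 aW

47.2 aW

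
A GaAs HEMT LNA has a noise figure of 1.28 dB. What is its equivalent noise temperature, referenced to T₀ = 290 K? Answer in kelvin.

99.4 K

F = 10^(1.28/10) = 1.34276
T_e = (F − 1)·T₀ = (1.34276 − 1) × 290 = 99.4 K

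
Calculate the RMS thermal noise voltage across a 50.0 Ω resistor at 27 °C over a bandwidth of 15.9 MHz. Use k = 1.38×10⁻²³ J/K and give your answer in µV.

3.63 µV

T = 27 °C + 273.15 = 300.15 K
V_n = √(4kTRB)
4kTRB = 4 × 1.38×10⁻²³ × 300.15 × 5.00×10¹ × 1.59×10⁷ = 1.32×10⁻¹¹ V²
V_n = √(1.32×10⁻¹¹) = 3.63×10⁻⁶ V = 3.63 µV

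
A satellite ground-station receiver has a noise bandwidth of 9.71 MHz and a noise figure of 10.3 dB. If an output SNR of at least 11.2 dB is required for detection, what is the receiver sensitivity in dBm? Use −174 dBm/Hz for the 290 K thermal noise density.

−82.6 dBm

Sensitivity = −174 + 10 log₁₀(B) + NF + SNR_min
= −174 + 69.87 + 10.3 + 11.2
= −82.63 dBm → −82.6 dBm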